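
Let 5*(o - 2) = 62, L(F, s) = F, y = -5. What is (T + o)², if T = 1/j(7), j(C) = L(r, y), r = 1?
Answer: 5929/25 ≈ 237.16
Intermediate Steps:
j(C) = 1
o = 72/5 (o = 2 + (⅕)*62 = 2 + 62/5 = 72/5 ≈ 14.400)
T = 1 (T = 1/1 = 1)
(T + o)² = (1 + 72/5)² = (77/5)² = 5929/25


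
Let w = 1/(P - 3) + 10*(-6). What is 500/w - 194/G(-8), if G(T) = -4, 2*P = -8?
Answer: 33837/842 ≈ 40.186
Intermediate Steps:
P = -4 (P = (1/2)*(-8) = -4)
w = -421/7 (w = 1/(-4 - 3) + 10*(-6) = 1/(-7) - 60 = -1/7 - 60 = -421/7 ≈ -60.143)
500/w - 194/G(-8) = 500/(-421/7) - 194/(-4) = 500*(-7/421) - 194*(-1/4) = -3500/421 + 97/2 = 33837/842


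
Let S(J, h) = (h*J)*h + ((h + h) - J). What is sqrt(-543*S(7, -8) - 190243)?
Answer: I*sqrt(421018) ≈ 648.86*I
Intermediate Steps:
S(J, h) = -J + 2*h + J*h**2 (S(J, h) = (J*h)*h + (2*h - J) = J*h**2 + (-J + 2*h) = -J + 2*h + J*h**2)
sqrt(-543*S(7, -8) - 190243) = sqrt(-543*(-1*7 + 2*(-8) + 7*(-8)**2) - 190243) = sqrt(-543*(-7 - 16 + 7*64) - 190243) = sqrt(-543*(-7 - 16 + 448) - 190243) = sqrt(-543*425 - 190243) = sqrt(-230775 - 190243) = sqrt(-421018) = I*sqrt(421018)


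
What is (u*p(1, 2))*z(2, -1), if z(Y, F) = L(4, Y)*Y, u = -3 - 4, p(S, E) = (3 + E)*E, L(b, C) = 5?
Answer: -700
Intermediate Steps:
p(S, E) = E*(3 + E)
u = -7
z(Y, F) = 5*Y
(u*p(1, 2))*z(2, -1) = (-14*(3 + 2))*(5*2) = -14*5*10 = -7*10*10 = -70*10 = -700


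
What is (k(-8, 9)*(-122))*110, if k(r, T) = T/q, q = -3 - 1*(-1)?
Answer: 60390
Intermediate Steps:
q = -2 (q = -3 + 1 = -2)
k(r, T) = -T/2 (k(r, T) = T/(-2) = T*(-½) = -T/2)
(k(-8, 9)*(-122))*110 = (-½*9*(-122))*110 = -9/2*(-122)*110 = 549*110 = 60390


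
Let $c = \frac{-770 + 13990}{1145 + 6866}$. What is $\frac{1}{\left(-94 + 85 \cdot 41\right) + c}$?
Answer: $\frac{8011}{27178521} \approx 0.00029475$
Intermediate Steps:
$c = \frac{13220}{8011} \approx 1.6502$
$\frac{1}{\left(-94 + 85 \cdot 41\right) + c} = \frac{1}{\left(-94 + 85 \cdot 41\right) + \frac{13220}{8011}} = \frac{1}{\left(-94 + 3485\right) + \frac{13220}{8011}} = \frac{1}{3391 + \frac{13220}{8011}} = \frac{1}{\frac{27178521}{8011}} = \frac{8011}{27178521}$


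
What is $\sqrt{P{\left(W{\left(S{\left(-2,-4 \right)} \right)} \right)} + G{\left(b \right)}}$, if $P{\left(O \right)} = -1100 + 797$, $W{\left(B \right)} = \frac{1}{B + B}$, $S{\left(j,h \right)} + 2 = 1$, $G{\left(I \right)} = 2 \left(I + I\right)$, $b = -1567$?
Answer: $i \sqrt{6571} \approx 81.062 i$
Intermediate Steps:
$G{\left(I \right)} = 4 I$ ($G{\left(I \right)} = 2 \cdot 2 I = 4 I$)
$S{\left(j,h \right)} = -1$ ($S{\left(j,h \right)} = -2 + 1 = -1$)
$W{\left(B \right)} = \frac{1}{2 B}$
$P{\left(O \right)} = -303$
$\sqrt{P{\left(W{\left(S{\left(-2,-4 \right)} \right)} \right)} + G{\left(b \right)}} = \sqrt{-303 + 4 \left(-1567\right)} = \sqrt{-303 - 6268} = \sqrt{-6571} = i \sqrt{6571}$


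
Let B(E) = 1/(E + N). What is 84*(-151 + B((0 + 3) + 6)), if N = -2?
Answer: -12672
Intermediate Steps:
B(E) = 1/(-2 + E) (B(E) = 1/(E - 2) = 1/(-2 + E))
84*(-151 + B((0 + 3) + 6)) = 84*(-151 + 1/(-2 + ((0 + 3) + 6))) = 84*(-151 + 1/(-2 + (3 + 6))) = 84*(-151 + 1/(-2 + 9)) = 84*(-151 + 1/7) = 84*(-151 + ⅐) = 84*(-1056/7) = -12672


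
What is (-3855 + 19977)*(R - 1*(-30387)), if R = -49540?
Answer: -308784666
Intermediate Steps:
(-3855 + 19977)*(R - 1*(-30387)) = (-3855 + 19977)*(-49540 - 1*(-30387)) = 16122*(-49540 + 30387) = 16122*(-19153) = -308784666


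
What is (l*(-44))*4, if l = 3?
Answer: -528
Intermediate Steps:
(l*(-44))*4 = (3*(-44))*4 = -132*4 = -528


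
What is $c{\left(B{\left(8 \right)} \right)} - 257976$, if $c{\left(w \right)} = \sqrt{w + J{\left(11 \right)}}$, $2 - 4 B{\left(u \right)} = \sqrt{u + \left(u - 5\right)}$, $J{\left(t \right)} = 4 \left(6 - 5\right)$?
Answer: $-257976 + \frac{\sqrt{18 - \sqrt{11}}}{2} \approx -2.5797 \cdot 10^{5}$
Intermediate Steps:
$J{\left(t \right)} = 4$ ($J{\left(t \right)} = 4 \cdot 1 = 4$)
$B{\left(u \right)} = \frac{1}{2} - \frac{\sqrt{-5 + 2 u}}{4}$ ($B{\left(u \right)} = \frac{1}{2} - \frac{\sqrt{u + \left(u - 5\right)}}{4} = \frac{1}{2} - \frac{\sqrt{u + \left(-5 + u\right)}}{4} = \frac{1}{2} - \frac{\sqrt{-5 + 2 u}}{4}$)
$c{\left(w \right)} = \sqrt{4 + w}$ ($c{\left(w \right)} = \sqrt{w + 4} = \sqrt{4 + w}$)
$c{\left(B{\left(8 \right)} \right)} - 257976 = \sqrt{4 + \left(\frac{1}{2} - \frac{\sqrt{-5 + 2 \cdot 8}}{4}\right)} - 257976 = \sqrt{4 + \left(\frac{1}{2} - \frac{\sqrt{-5 + 16}}{4}\right)} - 257976 = \sqrt{4 + \left(\frac{1}{2} - \frac{\sqrt{11}}{4}\right)} - 257976 = \sqrt{\frac{9}{2} - \frac{\sqrt{11}}{4}} - 257976 = -257976 + \sqrt{\frac{9}{2} - \frac{\sqrt{11}}{4}}$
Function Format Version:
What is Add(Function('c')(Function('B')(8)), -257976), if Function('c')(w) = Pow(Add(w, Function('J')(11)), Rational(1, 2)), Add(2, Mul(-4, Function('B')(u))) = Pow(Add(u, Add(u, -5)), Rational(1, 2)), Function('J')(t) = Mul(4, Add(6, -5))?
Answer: Add(-257976, Mul(Rational(1, 2), Pow(Add(18, Mul(-1, Pow(11, Rational(1, 2)))), Rational(1, 2)))) ≈ -2.5797e+5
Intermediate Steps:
Function('J')(t) = 4 (Function('J')(t) = Mul(4, 1) = 4)
Function('B')(u) = Add(Rational(1, 2), Mul(Rational(-1, 4), Pow(Add(-5, Mul(2, u)), Rational(1, 2)))) (Function('B')(u) = Add(Rational(1, 2), Mul(Rational(-1, 4), Pow(Add(u, Add(u, -5)), Rational(1, 2)))) = Add(Rational(1, 2), Mul(Rational(-1, 4), Pow(Add(u, Add(-5, u)), Rational(1, 2)))) = Add(Rational(1, 2), Mul(Rational(-1, 4), Pow(Add(-5, Mul(2, u)), Rational(1, 2)))))
Function('c')(w) = Pow(Add(4, w), Rational(1, 2)) (Function('c')(w) = Pow(Add(w, 4), Rational(1, 2)) = Pow(Add(4, w), Rational(1, 2)))
Add(Function('c')(Function('B')(8)), -257976) = Add(Pow(Add(4, Add(Rational(1, 2), Mul(Rational(-1, 4), Pow(Add(-5, Mul(2, 8)), Rational(1, 2))))), Rational(1, 2)), -257976) = Add(Pow(Add(4, Add(Rational(1, 2), Mul(Rational(-1, 4), Pow(Add(-5, 16), Rational(1, 2))))), Rational(1, 2)), -257976) = Add(Pow(Add(4, Add(Rational(1, 2), Mul(Rational(-1, 4), Pow(11, Rational(1, 2))))), Rational(1, 2)), -257976) = Add(Pow(Add(Rational(9, 2), Mul(Rational(-1, 4), Pow(11, Rational(1, 2)))), Rational(1, 2)), -257976) = Add(-257976, Pow(Add(Rational(9, 2), Mul(Rational(-1, 4), Pow(11, Rational(1, 2)))), Rational(1, 2)))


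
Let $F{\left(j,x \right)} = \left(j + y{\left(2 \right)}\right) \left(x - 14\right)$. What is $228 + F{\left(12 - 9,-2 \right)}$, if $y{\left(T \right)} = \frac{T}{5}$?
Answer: $\frac{868}{5} \approx 173.6$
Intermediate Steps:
$y{\left(T \right)} = \frac{T}{5}$ ($y{\left(T \right)} = T \frac{1}{5} = \frac{T}{5}$)
$F{\left(j,x \right)} = \left(-14 + x\right) \left(\frac{2}{5} + j\right)$ ($F{\left(j,x \right)} = \left(j + \frac{1}{5} \cdot 2\right) \left(x - 14\right) = \left(j + \frac{2}{5}\right) \left(-14 + x\right) = \left(\frac{2}{5} + j\right) \left(-14 + x\right) = \left(-14 + x\right) \left(\frac{2}{5} + j\right)$)
$228 + F{\left(12 - 9,-2 \right)} = 228 + \left(- \frac{28}{5} - 14 \left(12 - 9\right) + \frac{2}{5} \left(-2\right) + \left(12 - 9\right) \left(-2\right)\right) = 228 - \left(\frac{32}{5} + 14 \left(12 - 9\right) - \left(12 - 9\right) \left(-2\right)\right) = 228 - \frac{272}{5} = \frac{868}{5}$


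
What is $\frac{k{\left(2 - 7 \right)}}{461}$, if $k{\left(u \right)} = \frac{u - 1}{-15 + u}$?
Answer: $\frac{3}{4610} \approx 0.00065076$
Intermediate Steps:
$k{\left(u \right)} = \frac{-1 + u}{-15 + u}$
$\frac{k{\left(2 - 7 \right)}}{461} = \frac{\frac{1}{-15 + \left(2 - 7\right)} \left(-1 + \left(2 - 7\right)\right)}{461} = \frac{-1 + \left(2 - 7\right)}{-15 + \left(2 - 7\right)} \frac{1}{461} = \frac{-1 - 5}{-15 - 5} \cdot \frac{1}{461} = \frac{1}{-20} \left(-6\right) \frac{1}{461} = \left(- \frac{1}{20}\right) \left(-6\right) \frac{1}{461} = \frac{3}{10} \cdot \frac{1}{461} = \frac{3}{4610}$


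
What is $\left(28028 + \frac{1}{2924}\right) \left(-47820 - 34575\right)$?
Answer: $- \frac{6752589365835}{2924} \approx -2.3094 \cdot 10^{9}$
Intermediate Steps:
$\left(28028 + \frac{1}{2924}\right) \left(-47820 - 34575\right) = \left(28028 + \frac{1}{2924}\right) \left(-82395\right) = \frac{81953873}{2924} \left(-82395\right) = - \frac{6752589365835}{2924}$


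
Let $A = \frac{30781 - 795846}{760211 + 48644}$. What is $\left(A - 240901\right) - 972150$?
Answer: $- \frac{196236626334}{161771} \approx -1.2131 \cdot 10^{6}$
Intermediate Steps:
$A = - \frac{153013}{161771}$ ($A = - \frac{765065}{808855} = \left(-765065\right) \frac{1}{808855} = - \frac{153013}{161771} \approx -0.94586$)
$\left(A - 240901\right) - 972150 = \left(- \frac{153013}{161771} - 240901\right) - 972150 = - \frac{38970948684}{161771} - 972150 = - \frac{196236626334}{161771}$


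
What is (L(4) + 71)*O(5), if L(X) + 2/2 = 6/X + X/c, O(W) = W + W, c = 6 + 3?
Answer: 6475/9 ≈ 719.44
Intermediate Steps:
c = 9
O(W) = 2*W
L(X) = -1 + 6/X + X/9 (L(X) = -1 + (6/X + X/9) = -1 + 6/X + X/9)
(L(4) + 71)*O(5) = ((-1 + 6/4 + (⅑)*4) + 71)*(2*5) = ((-1 + 6*(¼) + 4/9) + 71)*10 = ((-1 + 3/2 + 4/9) + 71)*10 = (17/18 + 71)*10 = (1295/18)*10 = 6475/9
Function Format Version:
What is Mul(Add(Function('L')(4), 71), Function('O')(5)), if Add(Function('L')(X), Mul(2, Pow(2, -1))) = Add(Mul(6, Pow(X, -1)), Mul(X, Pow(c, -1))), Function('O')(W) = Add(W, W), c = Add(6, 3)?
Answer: Rational(6475, 9) ≈ 719.44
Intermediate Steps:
c = 9
Function('O')(W) = Mul(2, W)
Function('L')(X) = Add(-1, Mul(6, Pow(X, -1)), Mul(Rational(1, 9), X)) (Function('L')(X) = Add(-1, Add(Mul(6, Pow(X, -1)), Mul(X, Pow(9, -1)))) = Add(-1, Add(Mul(6, Pow(X, -1)), Mul(X, Rational(1, 9)))) = Add(-1, Add(Mul(6, Pow(X, -1)), Mul(Rational(1, 9), X))) = Add(-1, Mul(6, Pow(X, -1)), Mul(Rational(1, 9), X)))
Mul(Add(Function('L')(4), 71), Function('O')(5)) = Mul(Add(Add(-1, Mul(6, Pow(4, -1)), Mul(Rational(1, 9), 4)), 71), Mul(2, 5)) = Mul(Add(Add(-1, Mul(6, Rational(1, 4)), Rational(4, 9)), 71), 10) = Mul(Add(Add(-1, Rational(3, 2), Rational(4, 9)), 71), 10) = Mul(Add(Rational(17, 18), 71), 10) = Mul(Rational(1295, 18), 10) = Rational(6475, 9)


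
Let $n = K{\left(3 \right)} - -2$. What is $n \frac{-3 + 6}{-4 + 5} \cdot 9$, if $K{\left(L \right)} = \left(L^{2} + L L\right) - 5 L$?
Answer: $135$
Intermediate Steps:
$K{\left(L \right)} = - 5 L + 2 L^{2}$ ($K{\left(L \right)} = \left(L^{2} + L^{2}\right) - 5 L = 2 L^{2} - 5 L = - 5 L + 2 L^{2}$)
$n = 5$ ($n = 3 \left(-5 + 2 \cdot 3\right) - -2 = 3 \left(-5 + 6\right) + 2 = 3 \cdot 1 + 2 = 3 + 2 = 5$)
$n \frac{-3 + 6}{-4 + 5} \cdot 9 = 5 \frac{-3 + 6}{-4 + 5} \cdot 9 = 5 \cdot \frac{3}{1} \cdot 9 = 5 \cdot 3 \cdot 1 \cdot 9 = 5 \cdot 3 \cdot 9 = 15 \cdot 9 = 135$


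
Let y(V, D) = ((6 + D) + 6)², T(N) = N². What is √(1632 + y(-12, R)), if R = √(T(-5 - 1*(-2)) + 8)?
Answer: √(1793 + 24*√17) ≈ 43.497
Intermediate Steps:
R = √17 (R = √((-5 - 1*(-2))² + 8) = √((-5 + 2)² + 8) = √((-3)² + 8) = √(9 + 8) = √17 ≈ 4.1231)
y(V, D) = (12 + D)²
√(1632 + y(-12, R)) = √(1632 + (12 + √17)²)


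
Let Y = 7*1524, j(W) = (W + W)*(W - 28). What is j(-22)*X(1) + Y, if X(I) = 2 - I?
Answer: 12868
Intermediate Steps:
j(W) = 2*W*(-28 + W) (j(W) = (2*W)*(-28 + W) = 2*W*(-28 + W))
Y = 10668
j(-22)*X(1) + Y = (2*(-22)*(-28 - 22))*(2 - 1*1) + 10668 = (2*(-22)*(-50))*(2 - 1) + 10668 = 2200*1 + 10668 = 2200 + 10668 = 12868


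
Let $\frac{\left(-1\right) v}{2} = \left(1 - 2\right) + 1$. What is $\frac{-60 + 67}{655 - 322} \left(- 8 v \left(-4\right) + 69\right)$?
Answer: $\frac{161}{111} \approx 1.4505$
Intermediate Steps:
$v = 0$ ($v = - 2 \left(\left(1 - 2\right) + 1\right) = - 2 \left(-1 + 1\right) = \left(-2\right) 0 = 0$)
$\frac{-60 + 67}{655 - 322} \left(- 8 v \left(-4\right) + 69\right) = \frac{-60 + 67}{655 - 322} \left(\left(-8\right) 0 \left(-4\right) + 69\right) = \frac{7}{333} \left(0 \left(-4\right) + 69\right) = 7 \cdot \frac{1}{333} \left(0 + 69\right) = \frac{7}{333} \cdot 69 = \frac{161}{111}$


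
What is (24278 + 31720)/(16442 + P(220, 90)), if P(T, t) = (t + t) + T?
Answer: 9333/2807 ≈ 3.3249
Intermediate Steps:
P(T, t) = T + 2*t (P(T, t) = 2*t + T = T + 2*t)
(24278 + 31720)/(16442 + P(220, 90)) = (24278 + 31720)/(16442 + (220 + 2*90)) = 55998/(16442 + (220 + 180)) = 55998/(16442 + 400) = 55998/16842 = 55998*(1/16842) = 9333/2807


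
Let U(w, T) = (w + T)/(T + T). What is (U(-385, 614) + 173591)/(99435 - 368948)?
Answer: -213169977/330961964 ≈ -0.64409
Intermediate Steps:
U(w, T) = (T + w)/(2*T) (U(w, T) = (T + w)/((2*T)) = (T + w)*(1/(2*T)) = (T + w)/(2*T))
(U(-385, 614) + 173591)/(99435 - 368948) = ((½)*(614 - 385)/614 + 173591)/(99435 - 368948) = ((½)*(1/614)*229 + 173591)/(-269513) = (229/1228 + 173591)*(-1/269513) = (213169977/1228)*(-1/269513) = -213169977/330961964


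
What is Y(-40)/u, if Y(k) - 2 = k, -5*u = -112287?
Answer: -190/112287 ≈ -0.0016921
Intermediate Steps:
u = 112287/5 (u = -⅕*(-112287) = 112287/5 ≈ 22457.)
Y(k) = 2 + k
Y(-40)/u = (2 - 40)/(112287/5) = -38*5/112287 = -190/112287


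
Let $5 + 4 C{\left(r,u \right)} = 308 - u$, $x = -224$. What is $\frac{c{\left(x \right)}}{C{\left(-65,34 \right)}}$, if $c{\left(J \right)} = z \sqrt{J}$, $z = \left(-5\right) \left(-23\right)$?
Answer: $\frac{1840 i \sqrt{14}}{269} \approx 25.594 i$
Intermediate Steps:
$z = 115$
$C{\left(r,u \right)} = \frac{303}{4} - \frac{u}{4}$ ($C{\left(r,u \right)} = - \frac{5}{4} + \frac{308 - u}{4} = - \frac{5}{4} - \left(-77 + \frac{u}{4}\right) = \frac{303}{4} - \frac{u}{4}$)
$c{\left(J \right)} = 115 \sqrt{J}$
$\frac{c{\left(x \right)}}{C{\left(-65,34 \right)}} = \frac{115 \sqrt{-224}}{\frac{303}{4} - \frac{17}{2}} = \frac{115 \cdot 4 i \sqrt{14}}{\frac{303}{4} - \frac{17}{2}} = \frac{460 i \sqrt{14}}{\frac{269}{4}} = 460 i \sqrt{14} \cdot \frac{4}{269} = \frac{1840 i \sqrt{14}}{269}$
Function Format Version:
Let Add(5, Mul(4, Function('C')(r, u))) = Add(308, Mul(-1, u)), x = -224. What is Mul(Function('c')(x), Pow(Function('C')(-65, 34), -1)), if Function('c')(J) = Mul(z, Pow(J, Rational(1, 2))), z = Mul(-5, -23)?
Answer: Mul(Rational(1840, 269), I, Pow(14, Rational(1, 2))) ≈ Mul(25.594, I)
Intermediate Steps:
z = 115
Function('C')(r, u) = Add(Rational(303, 4), Mul(Rational(-1, 4), u)) (Function('C')(r, u) = Add(Rational(-5, 4), Mul(Rational(1, 4), Add(308, Mul(-1, u)))) = Add(Rational(-5, 4), Add(77, Mul(Rational(-1, 4), u))) = Add(Rational(303, 4), Mul(Rational(-1, 4), u)))
Function('c')(J) = Mul(115, Pow(J, Rational(1, 2)))
Mul(Function('c')(x), Pow(Function('C')(-65, 34), -1)) = Mul(Mul(115, Pow(-224, Rational(1, 2))), Pow(Add(Rational(303, 4), Mul(Rational(-1, 4), 34)), -1)) = Mul(Mul(115, Mul(4, I, Pow(14, Rational(1, 2)))), Pow(Add(Rational(303, 4), Rational(-17, 2)), -1)) = Mul(Mul(460, I, Pow(14, Rational(1, 2))), Pow(Rational(269, 4), -1)) = Mul(Mul(460, I, Pow(14, Rational(1, 2))), Rational(4, 269)) = Mul(Rational(1840, 269), I, Pow(14, Rational(1, 2)))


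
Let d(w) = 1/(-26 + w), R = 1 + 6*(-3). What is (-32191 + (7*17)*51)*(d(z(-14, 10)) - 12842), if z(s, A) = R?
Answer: 14424751254/43 ≈ 3.3546e+8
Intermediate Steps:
R = -17 (R = 1 - 18 = -17)
z(s, A) = -17
(-32191 + (7*17)*51)*(d(z(-14, 10)) - 12842) = (-32191 + (7*17)*51)*(1/(-26 - 17) - 12842) = (-32191 + 119*51)*(1/(-43) - 12842) = (-32191 + 6069)*(-1/43 - 12842) = -26122*(-552207/43) = 14424751254/43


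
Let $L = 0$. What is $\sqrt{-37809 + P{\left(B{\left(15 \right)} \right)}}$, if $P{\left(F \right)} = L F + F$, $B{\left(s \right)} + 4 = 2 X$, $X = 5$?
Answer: $i \sqrt{37803} \approx 194.43 i$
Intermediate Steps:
$B{\left(s \right)} = 6$ ($B{\left(s \right)} = -4 + 2 \cdot 5 = -4 + 10 = 6$)
$P{\left(F \right)} = F$ ($P{\left(F \right)} = 0 F + F = 0 + F = F$)
$\sqrt{-37809 + P{\left(B{\left(15 \right)} \right)}} = \sqrt{-37809 + 6} = \sqrt{-37803} = i \sqrt{37803}$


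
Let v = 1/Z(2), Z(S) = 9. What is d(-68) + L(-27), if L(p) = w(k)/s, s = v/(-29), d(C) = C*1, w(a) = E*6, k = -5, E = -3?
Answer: 4630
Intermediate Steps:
w(a) = -18 (w(a) = -3*6 = -18)
d(C) = C
v = 1/9 ≈ 0.11111
s = -1/261 (s = (1/9)/(-29) = (1/9)*(-1/29) = -1/261 ≈ -0.0038314)
L(p) = 4698 (L(p) = -18/(-1/261) = -18*(-261) = 4698)
d(-68) + L(-27) = -68 + 4698 = 4630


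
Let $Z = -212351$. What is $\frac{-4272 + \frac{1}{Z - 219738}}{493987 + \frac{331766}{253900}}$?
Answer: $- \frac{234335000332550}{27097085661838437} \approx -0.008648$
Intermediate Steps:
$\frac{-4272 + \frac{1}{Z - 219738}}{493987 + \frac{331766}{253900}} = \frac{-4272 + \frac{1}{-212351 - 219738}}{493987 + \frac{331766}{253900}} = \frac{-4272 + \frac{1}{-432089}}{493987 + 331766 \cdot \frac{1}{253900}} = \frac{-4272 - \frac{1}{432089}}{493987 + \frac{165883}{126950}} = - \frac{1845884209}{432089 \cdot \frac{62711815533}{126950}} = \left(- \frac{1845884209}{432089}\right) \frac{126950}{62711815533} = - \frac{234335000332550}{27097085661838437}$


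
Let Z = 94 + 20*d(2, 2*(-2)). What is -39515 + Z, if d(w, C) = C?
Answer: -39501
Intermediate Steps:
Z = 14 (Z = 94 + 20*(2*(-2)) = 94 + 20*(-4) = 94 - 80 = 14)
-39515 + Z = -39515 + 14 = -39501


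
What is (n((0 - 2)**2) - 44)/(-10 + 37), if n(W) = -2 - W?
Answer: -50/27 ≈ -1.8519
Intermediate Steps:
(n((0 - 2)**2) - 44)/(-10 + 37) = ((-2 - (0 - 2)**2) - 44)/(-10 + 37) = ((-2 - 1*(-2)**2) - 44)/27 = ((-2 - 1*4) - 44)/27 = ((-2 - 4) - 44)/27 = (-6 - 44)/27 = (1/27)*(-50) = -50/27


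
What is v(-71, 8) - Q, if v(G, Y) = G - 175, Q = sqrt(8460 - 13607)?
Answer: -246 - I*sqrt(5147) ≈ -246.0 - 71.743*I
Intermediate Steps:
Q = I*sqrt(5147) (Q = sqrt(-5147) = I*sqrt(5147) ≈ 71.743*I)
v(G, Y) = -175 + G
v(-71, 8) - Q = (-175 - 71) - I*sqrt(5147) = -246 - I*sqrt(5147)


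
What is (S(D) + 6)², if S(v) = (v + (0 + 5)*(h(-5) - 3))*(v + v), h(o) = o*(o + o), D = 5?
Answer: 5788836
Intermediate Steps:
h(o) = 2*o² (h(o) = o*(2*o) = 2*o²)
S(v) = 2*v*(235 + v) (S(v) = (v + (0 + 5)*(2*(-5)² - 3))*(v + v) = (v + 5*(2*25 - 3))*(2*v) = (v + 5*(50 - 3))*(2*v) = (v + 5*47)*(2*v) = (v + 235)*(2*v) = (235 + v)*(2*v) = 2*v*(235 + v))
(S(D) + 6)² = (2*5*(235 + 5) + 6)² = (2*5*240 + 6)² = (2400 + 6)² = 2406² = 5788836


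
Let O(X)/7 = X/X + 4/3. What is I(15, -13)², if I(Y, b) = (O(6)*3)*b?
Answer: 405769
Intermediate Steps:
O(X) = 49/3 (O(X) = 7*(X/X + 4/3) = 7*(1 + 4*(⅓)) = 7*(1 + 4/3) = 7*(7/3) = 49/3)
I(Y, b) = 49*b (I(Y, b) = ((49/3)*3)*b = 49*b)
I(15, -13)² = (49*(-13))² = (-637)² = 405769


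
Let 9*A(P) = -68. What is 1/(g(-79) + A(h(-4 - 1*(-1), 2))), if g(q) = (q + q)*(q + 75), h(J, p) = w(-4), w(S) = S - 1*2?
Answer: 9/5620 ≈ 0.0016014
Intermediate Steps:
w(S) = -2 + S (w(S) = S - 2 = -2 + S)
h(J, p) = -6 (h(J, p) = -2 - 4 = -6)
g(q) = 2*q*(75 + q) (g(q) = (2*q)*(75 + q) = 2*q*(75 + q))
A(P) = -68/9 (A(P) = (⅑)*(-68) = -68/9)
1/(g(-79) + A(h(-4 - 1*(-1), 2))) = 1/(2*(-79)*(75 - 79) - 68/9) = 1/(2*(-79)*(-4) - 68/9) = 1/(632 - 68/9) = 1/(5620/9) = 9/5620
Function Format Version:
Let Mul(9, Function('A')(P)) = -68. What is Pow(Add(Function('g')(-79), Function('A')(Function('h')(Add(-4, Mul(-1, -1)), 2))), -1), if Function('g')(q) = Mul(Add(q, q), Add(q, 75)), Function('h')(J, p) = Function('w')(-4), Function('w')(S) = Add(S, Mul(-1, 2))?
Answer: Rational(9, 5620) ≈ 0.0016014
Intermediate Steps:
Function('w')(S) = Add(-2, S) (Function('w')(S) = Add(S, -2) = Add(-2, S))
Function('h')(J, p) = -6 (Function('h')(J, p) = Add(-2, -4) = -6)
Function('g')(q) = Mul(2, q, Add(75, q)) (Function('g')(q) = Mul(Mul(2, q), Add(75, q)) = Mul(2, q, Add(75, q)))
Function('A')(P) = Rational(-68, 9) (Function('A')(P) = Mul(Rational(1, 9), -68) = Rational(-68, 9))
Pow(Add(Function('g')(-79), Function('A')(Function('h')(Add(-4, Mul(-1, -1)), 2))), -1) = Pow(Add(Mul(2, -79, Add(75, -79)), Rational(-68, 9)), -1) = Pow(Add(Mul(2, -79, -4), Rational(-68, 9)), -1) = Pow(Add(632, Rational(-68, 9)), -1) = Pow(Rational(5620, 9), -1) = Rational(9, 5620)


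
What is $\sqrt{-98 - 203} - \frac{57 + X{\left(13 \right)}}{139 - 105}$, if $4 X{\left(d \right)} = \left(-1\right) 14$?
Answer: $- \frac{107}{68} + i \sqrt{301} \approx -1.5735 + 17.349 i$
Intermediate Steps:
$X{\left(d \right)} = - \frac{7}{2}$ ($X{\left(d \right)} = \frac{\left(-1\right) 14}{4} = \frac{1}{4} \left(-14\right) = - \frac{7}{2}$)
$\sqrt{-98 - 203} - \frac{57 + X{\left(13 \right)}}{139 - 105} = \sqrt{-98 - 203} - \frac{57 - \frac{7}{2}}{139 - 105} = \sqrt{-301} - \frac{107}{2 \cdot 34} = i \sqrt{301} - \frac{107}{2} \cdot \frac{1}{34} = i \sqrt{301} - \frac{107}{68} = - \frac{107}{68} + i \sqrt{301}$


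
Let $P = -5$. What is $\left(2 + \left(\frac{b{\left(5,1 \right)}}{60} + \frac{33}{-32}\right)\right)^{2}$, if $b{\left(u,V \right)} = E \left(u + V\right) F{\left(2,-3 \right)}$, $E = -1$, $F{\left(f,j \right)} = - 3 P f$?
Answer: $\frac{4225}{1024} \approx 4.126$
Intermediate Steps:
$F{\left(f,j \right)} = 15 f$ ($F{\left(f,j \right)} = \left(-3\right) \left(-5\right) f = 15 f$)
$b{\left(u,V \right)} = - 30 V - 30 u$ ($b{\left(u,V \right)} = - \left(u + V\right) 15 \cdot 2 = - \left(V + u\right) 30 = - (30 V + 30 u) = - 30 V - 30 u$)
$\left(2 + \left(\frac{b{\left(5,1 \right)}}{60} + \frac{33}{-32}\right)\right)^{2} = \left(2 + \left(\frac{\left(-30\right) 1 - 150}{60} + \frac{33}{-32}\right)\right)^{2} = \left(2 + \left(\left(-30 - 150\right) \frac{1}{60} + 33 \left(- \frac{1}{32}\right)\right)\right)^{2} = \left(2 - \frac{129}{32}\right)^{2} = \left(- \frac{65}{32}\right)^{2} = \frac{4225}{1024}$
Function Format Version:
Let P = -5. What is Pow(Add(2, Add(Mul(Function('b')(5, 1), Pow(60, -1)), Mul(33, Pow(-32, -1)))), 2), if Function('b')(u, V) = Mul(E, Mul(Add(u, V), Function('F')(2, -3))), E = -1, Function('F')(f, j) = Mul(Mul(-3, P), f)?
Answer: Rational(4225, 1024) ≈ 4.1260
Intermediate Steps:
Function('F')(f, j) = Mul(15, f) (Function('F')(f, j) = Mul(Mul(-3, -5), f) = Mul(15, f))
Function('b')(u, V) = Add(Mul(-30, V), Mul(-30, u)) (Function('b')(u, V) = Mul(-1, Mul(Add(u, V), Mul(15, 2))) = Mul(-1, Mul(Add(V, u), 30)) = Mul(-1, Add(Mul(30, V), Mul(30, u))) = Add(Mul(-30, V), Mul(-30, u)))
Pow(Add(2, Add(Mul(Function('b')(5, 1), Pow(60, -1)), Mul(33, Pow(-32, -1)))), 2) = Pow(Add(2, Add(Mul(Add(Mul(-30, 1), Mul(-30, 5)), Pow(60, -1)), Mul(33, Pow(-32, -1)))), 2) = Pow(Add(2, Add(Mul(Add(-30, -150), Rational(1, 60)), Mul(33, Rational(-1, 32)))), 2) = Pow(Add(2, Add(Mul(-180, Rational(1, 60)), Rational(-33, 32))), 2) = Pow(Add(2, Add(-3, Rational(-33, 32))), 2) = Pow(Add(2, Rational(-129, 32)), 2) = Pow(Rational(-65, 32), 2) = Rational(4225, 1024)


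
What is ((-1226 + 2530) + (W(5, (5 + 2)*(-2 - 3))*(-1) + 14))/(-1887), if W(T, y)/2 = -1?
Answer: -440/629 ≈ -0.69952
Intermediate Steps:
W(T, y) = -2 (W(T, y) = 2*(-1) = -2)
((-1226 + 2530) + (W(5, (5 + 2)*(-2 - 3))*(-1) + 14))/(-1887) = ((-1226 + 2530) + (-2*(-1) + 14))/(-1887) = (1304 + (2 + 14))*(-1/1887) = (1304 + 16)*(-1/1887) = 1320*(-1/1887) = -440/629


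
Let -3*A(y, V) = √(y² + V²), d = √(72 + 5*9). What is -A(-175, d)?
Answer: √30742/3 ≈ 58.445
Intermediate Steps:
d = 3*√13 (d = √(72 + 45) = √117 = 3*√13 ≈ 10.817)
A(y, V) = -√(V² + y²)/3 (A(y, V) = -√(y² + V²)/3 = -√(V² + y²)/3)
-A(-175, d) = -(-1)*√((3*√13)² + (-175)²)/3 = -(-1)*√(117 + 30625)/3 = -(-1)*√30742/3 = √30742/3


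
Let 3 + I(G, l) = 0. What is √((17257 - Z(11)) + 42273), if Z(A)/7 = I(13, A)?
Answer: √59551 ≈ 244.03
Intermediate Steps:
I(G, l) = -3 (I(G, l) = -3 + 0 = -3)
Z(A) = -21 (Z(A) = 7*(-3) = -21)
√((17257 - Z(11)) + 42273) = √((17257 - 1*(-21)) + 42273) = √((17257 + 21) + 42273) = √(17278 + 42273) = √59551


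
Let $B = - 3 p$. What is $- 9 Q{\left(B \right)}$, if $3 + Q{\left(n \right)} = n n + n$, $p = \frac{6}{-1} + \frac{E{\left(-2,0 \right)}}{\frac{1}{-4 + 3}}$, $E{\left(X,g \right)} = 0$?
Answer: $-3051$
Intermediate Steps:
$p = -6$ ($p = \frac{6}{-1} + \frac{0}{\frac{1}{-4 + 3}} = 6 \left(-1\right) + \frac{0}{\frac{1}{-1}} = -6 + \frac{0}{-1} = -6 + 0 \left(-1\right) = -6 + 0 = -6$)
$B = 18$ ($B = \left(-3\right) \left(-6\right) = 18$)
$Q{\left(n \right)} = -3 + n + n^{2}$ ($Q{\left(n \right)} = -3 + \left(n n + n\right) = -3 + \left(n^{2} + n\right) = -3 + \left(n + n^{2}\right) = -3 + n + n^{2}$)
$- 9 Q{\left(B \right)} = - 9 \left(-3 + 18 + 18^{2}\right) = - 9 \left(-3 + 18 + 324\right) = \left(-9\right) 339 = -3051$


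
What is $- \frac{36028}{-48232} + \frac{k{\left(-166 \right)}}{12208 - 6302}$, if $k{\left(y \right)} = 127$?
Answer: $\frac{13681677}{17803637} \approx 0.76848$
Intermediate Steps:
$- \frac{36028}{-48232} + \frac{k{\left(-166 \right)}}{12208 - 6302} = - \frac{36028}{-48232} + \frac{127}{12208 - 6302} = \left(-36028\right) \left(- \frac{1}{48232}\right) + \frac{127}{5906} = \frac{9007}{12058} + 127 \cdot \frac{1}{5906} = \frac{9007}{12058} + \frac{127}{5906} = \frac{13681677}{17803637}$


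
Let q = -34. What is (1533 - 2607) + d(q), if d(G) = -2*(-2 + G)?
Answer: -1002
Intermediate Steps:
d(G) = 4 - 2*G
(1533 - 2607) + d(q) = (1533 - 2607) + (4 - 2*(-34)) = -1074 + (4 + 68) = -1074 + 72 = -1002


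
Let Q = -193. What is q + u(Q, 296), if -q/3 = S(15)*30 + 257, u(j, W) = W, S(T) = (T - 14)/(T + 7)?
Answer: -5270/11 ≈ -479.09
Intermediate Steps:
S(T) = (-14 + T)/(7 + T)
q = -8526/11 (q = -3*(((-14 + 15)/(7 + 15))*30 + 257) = -3*((1/22)*30 + 257) = -3*(15/11 + 257) = -3*2842/11 = -8526/11 ≈ -775.09)
q + u(Q, 296) = -8526/11 + 296 = -5270/11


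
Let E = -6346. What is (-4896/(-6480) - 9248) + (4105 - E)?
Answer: 54169/45 ≈ 1203.8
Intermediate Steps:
(-4896/(-6480) - 9248) + (4105 - E) = (-4896/(-6480) - 9248) + (4105 - 1*(-6346)) = (-4896*(-1/6480) - 9248) + (4105 + 6346) = (34/45 - 9248) + 10451 = -416126/45 + 10451 = 54169/45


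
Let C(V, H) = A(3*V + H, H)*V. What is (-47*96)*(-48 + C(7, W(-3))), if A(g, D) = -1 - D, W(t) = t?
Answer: 153408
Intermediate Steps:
C(V, H) = V*(-1 - H) (C(V, H) = (-1 - H)*V = V*(-1 - H))
(-47*96)*(-48 + C(7, W(-3))) = (-47*96)*(-48 - 1*7*(1 - 3)) = -4512*(-48 - 1*7*(-2)) = -4512*(-48 + 14) = -4512*(-34) = 153408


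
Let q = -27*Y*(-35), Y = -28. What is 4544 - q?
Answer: 31004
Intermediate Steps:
q = -26460 (q = -27*(-28)*(-35) = 756*(-35) = -26460)
4544 - q = 4544 - 1*(-26460) = 4544 + 26460 = 31004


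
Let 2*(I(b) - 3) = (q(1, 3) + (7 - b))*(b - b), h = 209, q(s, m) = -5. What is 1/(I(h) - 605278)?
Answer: -1/605275 ≈ -1.6521e-6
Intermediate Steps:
I(b) = 3 (I(b) = 3 + ((-5 + (7 - b))*(b - b))/2 = 3 + ((2 - b)*0)/2 = 3 + (1/2)*0 = 3 + 0 = 3)
1/(I(h) - 605278) = 1/(3 - 605278) = 1/(-605275) = -1/605275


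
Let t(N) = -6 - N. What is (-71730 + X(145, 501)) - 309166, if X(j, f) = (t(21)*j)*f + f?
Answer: -2341810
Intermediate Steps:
X(j, f) = f - 27*f*j (X(j, f) = ((-6 - 1*21)*j)*f + f = ((-6 - 21)*j)*f + f = (-27*j)*f + f = -27*f*j + f = f - 27*f*j)
(-71730 + X(145, 501)) - 309166 = (-71730 + 501*(1 - 27*145)) - 309166 = (-71730 + 501*(1 - 3915)) - 309166 = (-71730 + 501*(-3914)) - 309166 = (-71730 - 1960914) - 309166 = -2032644 - 309166 = -2341810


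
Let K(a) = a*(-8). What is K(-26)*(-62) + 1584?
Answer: -11312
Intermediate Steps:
K(a) = -8*a
K(-26)*(-62) + 1584 = -8*(-26)*(-62) + 1584 = 208*(-62) + 1584 = -12896 + 1584 = -11312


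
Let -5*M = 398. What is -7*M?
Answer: 2786/5 ≈ 557.20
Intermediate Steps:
M = -398/5 (M = -1/5*398 = -398/5 ≈ -79.600)
-7*M = -7*(-398/5) = 2786/5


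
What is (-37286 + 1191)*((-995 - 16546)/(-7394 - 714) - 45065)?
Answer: 13188011344505/8108 ≈ 1.6265e+9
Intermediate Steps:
(-37286 + 1191)*((-995 - 16546)/(-7394 - 714) - 45065) = -36095*(-17541/(-8108) - 45065) = -36095*(-17541*(-1/8108) - 45065) = -36095*(17541/8108 - 45065) = -36095*(-365369479/8108) = 13188011344505/8108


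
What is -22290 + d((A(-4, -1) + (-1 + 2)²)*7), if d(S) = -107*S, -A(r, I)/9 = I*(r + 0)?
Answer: 3925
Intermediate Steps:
A(r, I) = -9*I*r (A(r, I) = -9*I*(r + 0) = -9*I*r)
-22290 + d((A(-4, -1) + (-1 + 2)²)*7) = -22290 - 107*(-9*(-1)*(-4) + (-1 + 2)²)*7 = -22290 - 107*(-36 + 1²)*7 = -22290 - 107*(-36 + 1)*7 = -22290 - (-3745)*7 = -22290 - 107*(-245) = -22290 + 26215 = 3925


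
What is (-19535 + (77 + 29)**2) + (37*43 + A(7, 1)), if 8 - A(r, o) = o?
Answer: -6701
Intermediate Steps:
A(r, o) = 8 - o
(-19535 + (77 + 29)**2) + (37*43 + A(7, 1)) = (-19535 + (77 + 29)**2) + (37*43 + (8 - 1*1)) = (-19535 + 106**2) + (1591 + (8 - 1)) = (-19535 + 11236) + (1591 + 7) = -8299 + 1598 = -6701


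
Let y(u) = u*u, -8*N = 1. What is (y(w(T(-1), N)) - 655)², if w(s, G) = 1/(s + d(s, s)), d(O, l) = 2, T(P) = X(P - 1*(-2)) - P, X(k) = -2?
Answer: 427716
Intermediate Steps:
N = -⅛ (N = -⅛*1 = -⅛ ≈ -0.12500)
T(P) = -2 - P
w(s, G) = 1/(2 + s) (w(s, G) = 1/(s + 2) = 1/(2 + s))
y(u) = u²
(y(w(T(-1), N)) - 655)² = ((1/(2 + (-2 - 1*(-1))))² - 655)² = ((1/(2 + (-2 + 1)))² - 655)² = ((1/(2 - 1))² - 655)² = ((1/1)² - 655)² = (1² - 655)² = (1 - 655)² = (-654)² = 427716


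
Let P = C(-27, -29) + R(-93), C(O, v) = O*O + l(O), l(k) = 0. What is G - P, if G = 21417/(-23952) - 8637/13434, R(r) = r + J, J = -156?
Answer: -8608041669/17876176 ≈ -481.54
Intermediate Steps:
C(O, v) = O² (C(O, v) = O*O + 0 = O² + 0 = O²)
R(r) = -156 + r (R(r) = r - 156 = -156 + r)
G = -27477189/17876176 (G = 21417*(-1/23952) - 8637*1/13434 = -7139/7984 - 2879/4478 = -27477189/17876176 ≈ -1.5371)
P = 480 (P = (-27)² + (-156 - 93) = 729 - 249 = 480)
G - P = -27477189/17876176 - 1*480 = -27477189/17876176 - 480 = -8608041669/17876176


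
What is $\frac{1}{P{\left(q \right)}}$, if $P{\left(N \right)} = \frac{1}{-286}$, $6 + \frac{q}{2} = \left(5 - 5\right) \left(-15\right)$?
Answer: $-286$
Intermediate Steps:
$q = -12$ ($q = -12 + 2 \left(5 - 5\right) \left(-15\right) = -12 + 2 \cdot 0 \left(-15\right) = -12 + 2 \cdot 0 = -12 + 0 = -12$)
$P{\left(N \right)} = - \frac{1}{286}$
$\frac{1}{P{\left(q \right)}} = \frac{1}{- \frac{1}{286}} = -286$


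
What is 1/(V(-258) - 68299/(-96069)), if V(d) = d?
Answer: -96069/24717503 ≈ -0.0038867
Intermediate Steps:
1/(V(-258) - 68299/(-96069)) = 1/(-258 - 68299/(-96069)) = 1/(-258 - 68299*(-1/96069)) = 1/(-258 + 68299/96069) = 1/(-24717503/96069) = -96069/24717503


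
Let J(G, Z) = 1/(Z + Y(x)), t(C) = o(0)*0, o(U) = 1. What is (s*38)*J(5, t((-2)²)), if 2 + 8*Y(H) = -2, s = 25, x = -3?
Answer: -1900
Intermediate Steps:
Y(H) = -½ (Y(H) = -¼ + (⅛)*(-2) = -¼ - ¼ = -½)
t(C) = 0 (t(C) = 1*0 = 0)
J(G, Z) = 1/(-½ + Z) (J(G, Z) = 1/(Z - ½) = 1/(-½ + Z))
(s*38)*J(5, t((-2)²)) = (25*38)*(2/(-1 + 2*0)) = 950*(2/(-1 + 0)) = 950*(2/(-1)) = 950*(2*(-1)) = 950*(-2) = -1900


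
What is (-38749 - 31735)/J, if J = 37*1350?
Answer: -35242/24975 ≈ -1.4111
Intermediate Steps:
J = 49950
(-38749 - 31735)/J = (-38749 - 31735)/49950 = -70484*1/49950 = -35242/24975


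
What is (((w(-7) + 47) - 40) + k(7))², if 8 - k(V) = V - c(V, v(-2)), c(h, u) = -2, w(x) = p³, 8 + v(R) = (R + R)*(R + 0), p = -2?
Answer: 4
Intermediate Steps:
v(R) = -8 + 2*R² (v(R) = -8 + (R + R)*(R + 0) = -8 + (2*R)*R = -8 + 2*R²)
w(x) = -8 (w(x) = (-2)³ = -8)
k(V) = 6 - V (k(V) = 8 - (V - 1*(-2)) = 8 - (V + 2) = 8 - (2 + V) = 8 + (-2 - V) = 6 - V)
(((w(-7) + 47) - 40) + k(7))² = (((-8 + 47) - 40) + (6 - 1*7))² = ((39 - 40) + (6 - 7))² = (-1 - 1)² = (-2)² = 4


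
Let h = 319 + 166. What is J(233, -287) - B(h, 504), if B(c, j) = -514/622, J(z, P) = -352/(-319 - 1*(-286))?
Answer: 10723/933 ≈ 11.493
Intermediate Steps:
h = 485
J(z, P) = 32/3 (J(z, P) = -352/(-319 + 286) = -352/(-33) = -352*(-1/33) = 32/3)
B(c, j) = -257/311 (B(c, j) = -514*1/622 = -257/311)
J(233, -287) - B(h, 504) = 32/3 - 1*(-257/311) = 32/3 + 257/311 = 10723/933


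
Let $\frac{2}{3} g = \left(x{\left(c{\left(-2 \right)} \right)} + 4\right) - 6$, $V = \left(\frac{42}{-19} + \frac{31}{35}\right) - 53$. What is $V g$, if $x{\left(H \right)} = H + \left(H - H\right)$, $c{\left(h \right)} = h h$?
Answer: $- \frac{108378}{665} \approx -162.97$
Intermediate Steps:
$c{\left(h \right)} = h^{2}$
$x{\left(H \right)} = H$ ($x{\left(H \right)} = H + 0 = H$)
$V = - \frac{36126}{665}$ ($V = \left(42 \left(- \frac{1}{19}\right) + 31 \cdot \frac{1}{35}\right) - 53 = \left(- \frac{42}{19} + \frac{31}{35}\right) - 53 = - \frac{881}{665} - 53 = - \frac{36126}{665} \approx -54.325$)
$g = 3$ ($g = \frac{3 \left(\left(\left(-2\right)^{2} + 4\right) - 6\right)}{2} = \frac{3 \left(\left(4 + 4\right) - 6\right)}{2} = \frac{3 \left(8 - 6\right)}{2} = \frac{3}{2} \cdot 2 = 3$)
$V g = \left(- \frac{36126}{665}\right) 3 = - \frac{108378}{665}$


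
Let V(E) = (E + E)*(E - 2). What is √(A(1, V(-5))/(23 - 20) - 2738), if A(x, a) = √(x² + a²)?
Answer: √(-24642 + 39*√29)/3 ≈ 52.102*I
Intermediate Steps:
V(E) = 2*E*(-2 + E) (V(E) = (2*E)*(-2 + E) = 2*E*(-2 + E))
A(x, a) = √(a² + x²)
√(A(1, V(-5))/(23 - 20) - 2738) = √(√((2*(-5)*(-2 - 5))² + 1²)/(23 - 20) - 2738) = √(√((2*(-5)*(-7))² + 1)/3 - 2738) = √(√(70² + 1)/3 - 2738) = √(√(4900 + 1)/3 - 2738) = √(√4901/3 - 2738) = √((13*√29)/3 - 2738) = √(13*√29/3 - 2738) = √(-2738 + 13*√29/3)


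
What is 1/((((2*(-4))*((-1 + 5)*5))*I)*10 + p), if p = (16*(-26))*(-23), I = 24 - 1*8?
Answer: -1/16032 ≈ -6.2375e-5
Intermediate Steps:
I = 16 (I = 24 - 8 = 16)
p = 9568 (p = -416*(-23) = 9568)
1/((((2*(-4))*((-1 + 5)*5))*I)*10 + p) = 1/((((2*(-4))*((-1 + 5)*5))*16)*10 + 9568) = 1/((-32*5*16)*10 + 9568) = 1/((-8*20*16)*10 + 9568) = 1/(-160*16*10 + 9568) = 1/(-2560*10 + 9568) = 1/(-25600 + 9568) = 1/(-16032) = -1/16032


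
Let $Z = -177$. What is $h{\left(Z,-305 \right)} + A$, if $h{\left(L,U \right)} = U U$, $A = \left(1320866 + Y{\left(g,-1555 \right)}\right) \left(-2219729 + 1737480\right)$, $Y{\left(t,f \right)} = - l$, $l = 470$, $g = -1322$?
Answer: $-636759557579$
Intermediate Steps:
$Y{\left(t,f \right)} = -470$ ($Y{\left(t,f \right)} = \left(-1\right) 470 = -470$)
$A = -636759650604$ ($A = \left(1320866 - 470\right) \left(-2219729 + 1737480\right) = 1320396 \left(-482249\right) = -636759650604$)
$h{\left(L,U \right)} = U^{2}$
$h{\left(Z,-305 \right)} + A = \left(-305\right)^{2} - 636759650604 = 93025 - 636759650604 = -636759557579$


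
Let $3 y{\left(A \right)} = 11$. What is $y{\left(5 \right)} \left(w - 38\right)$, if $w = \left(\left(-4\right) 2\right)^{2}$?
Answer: $\frac{286}{3} \approx 95.333$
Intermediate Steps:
$y{\left(A \right)} = \frac{11}{3}$ ($y{\left(A \right)} = \frac{1}{3} \cdot 11 = \frac{11}{3}$)
$w = 64$ ($w = \left(-8\right)^{2} = 64$)
$y{\left(5 \right)} \left(w - 38\right) = \frac{11 \left(64 - 38\right)}{3} = \frac{11}{3} \cdot 26 = \frac{286}{3}$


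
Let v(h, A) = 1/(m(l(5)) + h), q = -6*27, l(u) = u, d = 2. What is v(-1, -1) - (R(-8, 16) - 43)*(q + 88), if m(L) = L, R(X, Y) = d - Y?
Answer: -16871/4 ≈ -4217.8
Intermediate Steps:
R(X, Y) = 2 - Y
q = -162
v(h, A) = 1/(5 + h)
v(-1, -1) - (R(-8, 16) - 43)*(q + 88) = 1/(5 - 1) - ((2 - 1*16) - 43)*(-162 + 88) = 1/4 - ((2 - 16) - 43)*(-74) = ¼ - (-14 - 43)*(-74) = ¼ - (-57)*(-74) = ¼ - 1*4218 = ¼ - 4218 = -16871/4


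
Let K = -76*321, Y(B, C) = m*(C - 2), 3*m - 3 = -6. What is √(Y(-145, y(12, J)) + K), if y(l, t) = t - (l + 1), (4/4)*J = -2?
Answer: I*√24379 ≈ 156.14*I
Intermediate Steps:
J = -2
m = -1 (m = 1 + (⅓)*(-6) = 1 - 2 = -1)
y(l, t) = -1 + t - l (y(l, t) = t - (1 + l) = t + (-1 - l) = -1 + t - l)
Y(B, C) = 2 - C (Y(B, C) = -(C - 2) = -(-2 + C) = 2 - C)
K = -24396
√(Y(-145, y(12, J)) + K) = √((2 - (-1 - 2 - 1*12)) - 24396) = √((2 - (-1 - 2 - 12)) - 24396) = √((2 - 1*(-15)) - 24396) = √((2 + 15) - 24396) = √(17 - 24396) = √(-24379) = I*√24379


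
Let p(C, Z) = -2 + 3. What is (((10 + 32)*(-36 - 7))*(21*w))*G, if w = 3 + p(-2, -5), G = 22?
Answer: -3337488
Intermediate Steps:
p(C, Z) = 1
w = 4 (w = 3 + 1 = 4)
(((10 + 32)*(-36 - 7))*(21*w))*G = (((10 + 32)*(-36 - 7))*(21*4))*22 = ((42*(-43))*84)*22 = -1806*84*22 = -151704*22 = -3337488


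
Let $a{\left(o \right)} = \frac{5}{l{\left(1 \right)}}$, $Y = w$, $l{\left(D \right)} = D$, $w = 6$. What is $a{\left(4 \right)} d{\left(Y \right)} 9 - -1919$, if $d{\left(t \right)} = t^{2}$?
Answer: $3539$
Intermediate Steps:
$Y = 6$
$a{\left(o \right)} = 5$ ($a{\left(o \right)} = \frac{5}{1} = 5 \cdot 1 = 5$)
$a{\left(4 \right)} d{\left(Y \right)} 9 - -1919 = 5 \cdot 6^{2} \cdot 9 - -1919 = 5 \cdot 36 \cdot 9 + 1919 = 180 \cdot 9 + 1919 = 1620 + 1919 = 3539$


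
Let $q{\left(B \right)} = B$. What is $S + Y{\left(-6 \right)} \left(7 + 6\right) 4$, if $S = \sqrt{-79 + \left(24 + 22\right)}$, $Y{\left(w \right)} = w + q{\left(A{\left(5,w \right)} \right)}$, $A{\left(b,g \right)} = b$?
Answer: $-52 + i \sqrt{33} \approx -52.0 + 5.7446 i$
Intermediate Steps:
$Y{\left(w \right)} = 5 + w$ ($Y{\left(w \right)} = w + 5 = 5 + w$)
$S = i \sqrt{33}$ ($S = \sqrt{-79 + 46} = \sqrt{-33} = i \sqrt{33} \approx 5.7446 i$)
$S + Y{\left(-6 \right)} \left(7 + 6\right) 4 = i \sqrt{33} + \left(5 - 6\right) \left(7 + 6\right) 4 = i \sqrt{33} - 13 \cdot 4 = i \sqrt{33} - 52 = -52 + i \sqrt{33}$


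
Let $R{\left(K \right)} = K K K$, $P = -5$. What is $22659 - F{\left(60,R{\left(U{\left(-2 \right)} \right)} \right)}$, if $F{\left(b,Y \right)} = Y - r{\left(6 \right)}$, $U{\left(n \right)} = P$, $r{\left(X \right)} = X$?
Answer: $22790$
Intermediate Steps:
$U{\left(n \right)} = -5$
$R{\left(K \right)} = K^{3}$ ($R{\left(K \right)} = K^{2} K = K^{3}$)
$F{\left(b,Y \right)} = -6 + Y$ ($F{\left(b,Y \right)} = Y - 6 = -6 + Y$)
$22659 - F{\left(60,R{\left(U{\left(-2 \right)} \right)} \right)} = 22659 - \left(-6 + \left(-5\right)^{3}\right) = 22659 - \left(-6 - 125\right) = 22659 - -131 = 22659 + 131 = 22790$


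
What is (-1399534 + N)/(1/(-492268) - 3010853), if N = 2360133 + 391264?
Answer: -73942099476/164682953845 ≈ -0.44900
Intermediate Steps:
N = 2751397
(-1399534 + N)/(1/(-492268) - 3010853) = (-1399534 + 2751397)/(1/(-492268) - 3010853) = 1351863/(-1/492268 - 3010853) = 1351863/(-1482146584605/492268) = 1351863*(-492268/1482146584605) = -73942099476/164682953845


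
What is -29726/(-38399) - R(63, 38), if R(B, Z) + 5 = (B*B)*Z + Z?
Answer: -5792651419/38399 ≈ -1.5085e+5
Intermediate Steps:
R(B, Z) = -5 + Z + Z*B² (R(B, Z) = -5 + ((B*B)*Z + Z) = -5 + (B²*Z + Z) = -5 + (Z*B² + Z) = -5 + (Z + Z*B²) = -5 + Z + Z*B²)
-29726/(-38399) - R(63, 38) = -29726/(-38399) - (-5 + 38 + 38*63²) = -29726*(-1/38399) - (-5 + 38 + 38*3969) = 29726/38399 - (-5 + 38 + 150822) = 29726/38399 - 1*150855 = 29726/38399 - 150855 = -5792651419/38399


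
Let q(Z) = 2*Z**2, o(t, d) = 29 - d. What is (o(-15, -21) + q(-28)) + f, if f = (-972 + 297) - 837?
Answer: 106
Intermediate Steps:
f = -1512 (f = -675 - 837 = -1512)
(o(-15, -21) + q(-28)) + f = ((29 - 1*(-21)) + 2*(-28)**2) - 1512 = ((29 + 21) + 2*784) - 1512 = (50 + 1568) - 1512 = 1618 - 1512 = 106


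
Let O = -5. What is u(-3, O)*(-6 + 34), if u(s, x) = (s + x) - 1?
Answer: -252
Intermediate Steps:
u(s, x) = -1 + s + x
u(-3, O)*(-6 + 34) = (-1 - 3 - 5)*(-6 + 34) = -9*28 = -252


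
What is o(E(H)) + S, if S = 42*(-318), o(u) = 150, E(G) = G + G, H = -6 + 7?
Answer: -13206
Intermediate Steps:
H = 1
E(G) = 2*G
S = -13356
o(E(H)) + S = 150 - 13356 = -13206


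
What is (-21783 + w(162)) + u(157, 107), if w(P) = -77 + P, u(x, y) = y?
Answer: -21591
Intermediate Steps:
(-21783 + w(162)) + u(157, 107) = (-21783 + (-77 + 162)) + 107 = (-21783 + 85) + 107 = -21698 + 107 = -21591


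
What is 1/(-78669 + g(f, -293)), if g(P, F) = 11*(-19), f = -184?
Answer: -1/78878 ≈ -1.2678e-5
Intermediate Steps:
g(P, F) = -209
1/(-78669 + g(f, -293)) = 1/(-78669 - 209) = 1/(-78878) = -1/78878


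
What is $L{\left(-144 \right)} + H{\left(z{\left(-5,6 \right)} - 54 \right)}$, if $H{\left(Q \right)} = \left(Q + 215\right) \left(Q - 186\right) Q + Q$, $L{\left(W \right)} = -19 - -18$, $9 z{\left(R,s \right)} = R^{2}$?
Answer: $\frac{1450724320}{729} \approx 1.99 \cdot 10^{6}$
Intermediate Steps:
$z{\left(R,s \right)} = \frac{R^{2}}{9}$
$L{\left(W \right)} = -1$ ($L{\left(W \right)} = -19 + 18 = -1$)
$H{\left(Q \right)} = Q + Q \left(-186 + Q\right) \left(215 + Q\right)$ ($H{\left(Q \right)} = \left(215 + Q\right) \left(-186 + Q\right) Q + Q = \left(-186 + Q\right) \left(215 + Q\right) Q + Q = Q \left(-186 + Q\right) \left(215 + Q\right) + Q = Q + Q \left(-186 + Q\right) \left(215 + Q\right)$)
$L{\left(-144 \right)} + H{\left(z{\left(-5,6 \right)} - 54 \right)} = -1 + \left(\frac{\left(-5\right)^{2}}{9} - 54\right) \left(-39989 + \left(\frac{\left(-5\right)^{2}}{9} - 54\right)^{2} + 29 \left(\frac{\left(-5\right)^{2}}{9} - 54\right)\right) = -1 + \left(\frac{1}{9} \cdot 25 - 54\right) \left(-39989 + \left(\frac{1}{9} \cdot 25 - 54\right)^{2} + 29 \left(\frac{1}{9} \cdot 25 - 54\right)\right) = -1 + \left(\frac{25}{9} - 54\right) \left(-39989 + \left(\frac{25}{9} - 54\right)^{2} + 29 \left(\frac{25}{9} - 54\right)\right) = -1 - \frac{461 \left(-39989 + \left(- \frac{461}{9}\right)^{2} + 29 \left(- \frac{461}{9}\right)\right)}{9} = -1 - \frac{461 \left(-39989 + \frac{212521}{81} - \frac{13369}{9}\right)}{9} = -1 - - \frac{1450725049}{729} = -1 + \frac{1450725049}{729} = \frac{1450724320}{729}$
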